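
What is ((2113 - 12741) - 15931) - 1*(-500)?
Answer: -26059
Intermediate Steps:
((2113 - 12741) - 15931) - 1*(-500) = (-10628 - 15931) + 500 = -26559 + 500 = -26059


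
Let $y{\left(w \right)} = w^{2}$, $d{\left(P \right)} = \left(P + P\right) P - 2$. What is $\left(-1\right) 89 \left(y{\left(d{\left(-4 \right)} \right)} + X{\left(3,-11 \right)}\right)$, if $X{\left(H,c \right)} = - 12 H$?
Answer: $-76896$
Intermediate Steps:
$d{\left(P \right)} = -2 + 2 P^{2}$ ($d{\left(P \right)} = 2 P P - 2 = 2 P^{2} - 2 = -2 + 2 P^{2}$)
$\left(-1\right) 89 \left(y{\left(d{\left(-4 \right)} \right)} + X{\left(3,-11 \right)}\right) = \left(-1\right) 89 \left(\left(-2 + 2 \left(-4\right)^{2}\right)^{2} - 36\right) = - 89 \left(\left(-2 + 2 \cdot 16\right)^{2} - 36\right) = - 89 \left(\left(-2 + 32\right)^{2} - 36\right) = - 89 \left(30^{2} - 36\right) = - 89 \left(900 - 36\right) = \left(-89\right) 864 = -76896$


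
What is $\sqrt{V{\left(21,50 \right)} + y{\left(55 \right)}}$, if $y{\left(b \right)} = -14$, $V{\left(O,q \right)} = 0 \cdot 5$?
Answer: $i \sqrt{14} \approx 3.7417 i$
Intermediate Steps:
$V{\left(O,q \right)} = 0$
$\sqrt{V{\left(21,50 \right)} + y{\left(55 \right)}} = \sqrt{0 - 14} = \sqrt{-14} = i \sqrt{14}$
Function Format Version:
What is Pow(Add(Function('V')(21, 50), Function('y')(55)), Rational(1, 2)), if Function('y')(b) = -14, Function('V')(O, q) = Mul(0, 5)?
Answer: Mul(I, Pow(14, Rational(1, 2))) ≈ Mul(3.7417, I)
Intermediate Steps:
Function('V')(O, q) = 0
Pow(Add(Function('V')(21, 50), Function('y')(55)), Rational(1, 2)) = Pow(Add(0, -14), Rational(1, 2)) = Pow(-14, Rational(1, 2)) = Mul(I, Pow(14, Rational(1, 2)))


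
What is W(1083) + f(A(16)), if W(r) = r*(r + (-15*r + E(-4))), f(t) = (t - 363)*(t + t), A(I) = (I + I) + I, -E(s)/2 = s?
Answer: -16442022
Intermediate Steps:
E(s) = -2*s
A(I) = 3*I (A(I) = 2*I + I = 3*I)
f(t) = 2*t*(-363 + t) (f(t) = (-363 + t)*(2*t) = 2*t*(-363 + t))
W(r) = r*(8 - 14*r) (W(r) = r*(r + (-15*r - 2*(-4))) = r*(r + (-15*r + 8)) = r*(r + (8 - 15*r)) = r*(8 - 14*r))
W(1083) + f(A(16)) = 2*1083*(4 - 7*1083) + 2*(3*16)*(-363 + 3*16) = 2*1083*(4 - 7581) + 2*48*(-363 + 48) = 2*1083*(-7577) + 2*48*(-315) = -16411782 - 30240 = -16442022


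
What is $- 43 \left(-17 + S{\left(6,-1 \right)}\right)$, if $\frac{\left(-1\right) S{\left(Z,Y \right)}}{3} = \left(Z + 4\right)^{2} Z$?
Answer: $78131$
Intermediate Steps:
$S{\left(Z,Y \right)} = - 3 Z \left(4 + Z\right)^{2}$ ($S{\left(Z,Y \right)} = - 3 \left(Z + 4\right)^{2} Z = - 3 \left(4 + Z\right)^{2} Z = - 3 Z \left(4 + Z\right)^{2}$)
$- 43 \left(-17 + S{\left(6,-1 \right)}\right) = - 43 \left(-17 - 18 \left(4 + 6\right)^{2}\right) = - 43 \left(-17 - 18 \cdot 10^{2}\right) = - 43 \left(-17 - 18 \cdot 100\right) = - 43 \left(-17 - 1800\right) = \left(-43\right) \left(-1817\right) = 78131$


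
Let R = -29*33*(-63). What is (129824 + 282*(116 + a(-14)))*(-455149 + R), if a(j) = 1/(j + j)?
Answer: -449222641727/7 ≈ -6.4175e+10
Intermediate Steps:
R = 60291 (R = -957*(-63) = 60291)
a(j) = 1/(2*j)
(129824 + 282*(116 + a(-14)))*(-455149 + R) = (129824 + 282*(116 + (1/2)/(-14)))*(-455149 + 60291) = (129824 + 282*(116 + (1/2)*(-1/14)))*(-394858) = (129824 + 282*(116 - 1/28))*(-394858) = (129824 + 282*(3247/28))*(-394858) = (129824 + 457827/14)*(-394858) = (2275363/14)*(-394858) = -449222641727/7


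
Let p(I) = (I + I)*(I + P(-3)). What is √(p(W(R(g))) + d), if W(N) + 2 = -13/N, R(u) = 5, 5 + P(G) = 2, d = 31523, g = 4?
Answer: √789823/5 ≈ 177.74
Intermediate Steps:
P(G) = -3 (P(G) = -5 + 2 = -3)
W(N) = -2 - 13/N
p(I) = 2*I*(-3 + I) (p(I) = (I + I)*(I - 3) = (2*I)*(-3 + I) = 2*I*(-3 + I))
√(p(W(R(g))) + d) = √(2*(-2 - 13/5)*(-3 + (-2 - 13/5)) + 31523) = √(2*(-23/5)*(-3 - 23/5) + 31523) = √(2*(-23/5)*(-38/5) + 31523) = √(1748/25 + 31523) = √(789823/25) = √789823/5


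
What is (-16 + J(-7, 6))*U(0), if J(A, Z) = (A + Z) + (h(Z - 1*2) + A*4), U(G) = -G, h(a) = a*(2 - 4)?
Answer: 0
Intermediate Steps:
h(a) = -2*a (h(a) = a*(-2) = -2*a)
J(A, Z) = 4 - Z + 5*A (J(A, Z) = (A + Z) + (-2*(Z - 1*2) + A*4) = (A + Z) + (-2*(Z - 2) + 4*A) = (A + Z) + (-2*(-2 + Z) + 4*A) = (A + Z) + ((4 - 2*Z) + 4*A) = (A + Z) + (4 - 2*Z + 4*A) = 4 - Z + 5*A)
(-16 + J(-7, 6))*U(0) = (-16 + (4 - 1*6 + 5*(-7)))*(-1*0) = (-16 + (4 - 6 - 35))*0 = (-16 - 37)*0 = -53*0 = 0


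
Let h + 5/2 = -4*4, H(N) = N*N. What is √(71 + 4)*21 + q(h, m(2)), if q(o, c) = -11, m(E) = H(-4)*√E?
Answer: -11 + 105*√3 ≈ 170.87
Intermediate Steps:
H(N) = N²
m(E) = 16*√E (m(E) = (-4)²*√E = 16*√E)
h = -37/2 (h = -5/2 - 4*4 = -5/2 - 16 = -37/2 ≈ -18.500)
√(71 + 4)*21 + q(h, m(2)) = √(71 + 4)*21 - 11 = √75*21 - 11 = (5*√3)*21 - 11 = 105*√3 - 11 = -11 + 105*√3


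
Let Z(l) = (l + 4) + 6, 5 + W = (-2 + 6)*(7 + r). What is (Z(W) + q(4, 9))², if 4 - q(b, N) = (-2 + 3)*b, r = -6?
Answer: 81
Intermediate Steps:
q(b, N) = 4 - b (q(b, N) = 4 - (-2 + 3)*b = 4 - b)
W = -1 (W = -5 + (-2 + 6)*(7 - 6) = -5 + 4*1 = -5 + 4 = -1)
Z(l) = 10 + l (Z(l) = (4 + l) + 6 = 10 + l)
(Z(W) + q(4, 9))² = ((10 - 1) + (4 - 1*4))² = (9 + (4 - 4))² = (9 + 0)² = 9² = 81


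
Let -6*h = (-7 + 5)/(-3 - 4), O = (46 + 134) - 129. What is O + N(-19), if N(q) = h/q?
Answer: 20350/399 ≈ 51.003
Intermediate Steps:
O = 51 (O = 180 - 129 = 51)
h = -1/21 (h = -(-7 + 5)/(6*(-3 - 4)) = -(-1)/(3*(-7)) = -(-1)*(-1)/(3*7) = -⅙*2/7 = -1/21 ≈ -0.047619)
N(q) = -1/(21*q)
O + N(-19) = 51 - 1/21/(-19) = 51 - 1/21*(-1/19) = 51 + 1/399 = 20350/399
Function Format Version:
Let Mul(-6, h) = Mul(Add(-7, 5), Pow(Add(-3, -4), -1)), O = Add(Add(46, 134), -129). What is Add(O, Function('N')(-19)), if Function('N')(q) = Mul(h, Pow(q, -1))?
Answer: Rational(20350, 399) ≈ 51.003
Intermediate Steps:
O = 51 (O = Add(180, -129) = 51)
h = Rational(-1, 21) (h = Mul(Rational(-1, 6), Mul(Add(-7, 5), Pow(Add(-3, -4), -1))) = Mul(Rational(-1, 6), Mul(-2, Pow(-7, -1))) = Mul(Rational(-1, 6), Mul(-2, Rational(-1, 7))) = Mul(Rational(-1, 6), Rational(2, 7)) = Rational(-1, 21) ≈ -0.047619)
Function('N')(q) = Mul(Rational(-1, 21), Pow(q, -1))
Add(O, Function('N')(-19)) = Add(51, Mul(Rational(-1, 21), Pow(-19, -1))) = Add(51, Mul(Rational(-1, 21), Rational(-1, 19))) = Add(51, Rational(1, 399)) = Rational(20350, 399)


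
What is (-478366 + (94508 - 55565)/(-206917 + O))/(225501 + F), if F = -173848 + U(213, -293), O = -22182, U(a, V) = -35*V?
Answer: -109593211177/14183060892 ≈ -7.7271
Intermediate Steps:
F = -163593 (F = -173848 - 35*(-293) = -173848 + 10255 = -163593)
(-478366 + (94508 - 55565)/(-206917 + O))/(225501 + F) = (-478366 + (94508 - 55565)/(-206917 - 22182))/(225501 - 163593) = (-478366 + 38943/(-229099))/61908 = (-478366 + 38943*(-1/229099))*(1/61908) = (-478366 - 38943/229099)*(1/61908) = -109593211177/229099*1/61908 = -109593211177/14183060892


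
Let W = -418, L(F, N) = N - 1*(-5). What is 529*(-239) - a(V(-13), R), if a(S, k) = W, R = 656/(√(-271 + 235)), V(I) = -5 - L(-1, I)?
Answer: -126013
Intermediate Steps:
L(F, N) = 5 + N (L(F, N) = N + 5 = 5 + N)
V(I) = -10 - I (V(I) = -5 - (5 + I) = -5 + (-5 - I) = -10 - I)
R = -328*I/3 (R = 656/(√(-36)) = 656/((6*I)) = 656*(-I/6) = -328*I/3 ≈ -109.33*I)
a(S, k) = -418
529*(-239) - a(V(-13), R) = 529*(-239) - 1*(-418) = -126431 + 418 = -126013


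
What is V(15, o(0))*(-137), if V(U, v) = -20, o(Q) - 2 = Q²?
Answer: 2740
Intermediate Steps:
o(Q) = 2 + Q²
V(15, o(0))*(-137) = -20*(-137) = 2740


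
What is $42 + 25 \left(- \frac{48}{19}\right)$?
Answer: $- \frac{402}{19} \approx -21.158$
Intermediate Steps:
$42 + 25 \left(- \frac{48}{19}\right) = 42 - \frac{1200}{19} = - \frac{402}{19}$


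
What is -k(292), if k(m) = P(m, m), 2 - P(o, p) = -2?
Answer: -4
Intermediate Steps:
P(o, p) = 4 (P(o, p) = 2 - 1*(-2) = 2 + 2 = 4)
k(m) = 4
-k(292) = -1*4 = -4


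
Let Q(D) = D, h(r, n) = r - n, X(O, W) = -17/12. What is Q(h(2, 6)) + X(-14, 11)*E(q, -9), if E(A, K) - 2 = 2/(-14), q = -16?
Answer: -557/84 ≈ -6.6310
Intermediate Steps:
X(O, W) = -17/12 (X(O, W) = -17*1/12 = -17/12)
E(A, K) = 13/7 (E(A, K) = 2 + 2/(-14) = 2 + 2*(-1/14) = 2 - ⅐ = 13/7)
Q(h(2, 6)) + X(-14, 11)*E(q, -9) = (2 - 1*6) - 17/12*13/7 = (2 - 6) - 221/84 = -4 - 221/84 = -557/84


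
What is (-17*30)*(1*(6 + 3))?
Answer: -4590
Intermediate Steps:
(-17*30)*(1*(6 + 3)) = -510*9 = -4590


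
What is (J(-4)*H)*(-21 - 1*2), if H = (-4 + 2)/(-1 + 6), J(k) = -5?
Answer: -46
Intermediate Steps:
H = -⅖ (H = -2/5 = -2*⅕ = -⅖ ≈ -0.40000)
(J(-4)*H)*(-21 - 1*2) = (-5*(-⅖))*(-21 - 1*2) = 2*(-21 - 2) = 2*(-23) = -46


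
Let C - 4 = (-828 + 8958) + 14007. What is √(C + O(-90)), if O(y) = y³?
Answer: I*√706859 ≈ 840.75*I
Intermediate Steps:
C = 22141 (C = 4 + ((-828 + 8958) + 14007) = 4 + (8130 + 14007) = 4 + 22137 = 22141)
√(C + O(-90)) = √(22141 + (-90)³) = √(22141 - 729000) = √(-706859) = I*√706859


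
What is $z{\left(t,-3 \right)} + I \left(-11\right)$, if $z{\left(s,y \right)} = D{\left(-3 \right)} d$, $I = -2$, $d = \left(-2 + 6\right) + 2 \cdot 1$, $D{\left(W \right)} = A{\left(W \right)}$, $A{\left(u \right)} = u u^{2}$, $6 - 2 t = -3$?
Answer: $-140$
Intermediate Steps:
$t = \frac{9}{2}$ ($t = 3 - - \frac{3}{2} = 3 + \frac{3}{2} = \frac{9}{2} \approx 4.5$)
$A{\left(u \right)} = u^{3}$
$D{\left(W \right)} = W^{3}$
$d = 6$ ($d = 4 + 2 = 6$)
$z{\left(s,y \right)} = -162$ ($z{\left(s,y \right)} = \left(-3\right)^{3} \cdot 6 = \left(-27\right) 6 = -162$)
$z{\left(t,-3 \right)} + I \left(-11\right) = -162 - -22 = -162 + 22 = -140$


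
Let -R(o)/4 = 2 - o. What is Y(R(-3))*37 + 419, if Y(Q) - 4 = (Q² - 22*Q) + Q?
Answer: 30907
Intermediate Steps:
R(o) = -8 + 4*o (R(o) = -4*(2 - o) = -8 + 4*o)
Y(Q) = 4 + Q² - 21*Q (Y(Q) = 4 + ((Q² - 22*Q) + Q) = 4 + (Q² - 21*Q) = 4 + Q² - 21*Q)
Y(R(-3))*37 + 419 = (4 + (-8 + 4*(-3))² - 21*(-8 + 4*(-3)))*37 + 419 = (4 + (-8 - 12)² - 21*(-8 - 12))*37 + 419 = (4 + (-20)² - 21*(-20))*37 + 419 = (4 + 400 + 420)*37 + 419 = 824*37 + 419 = 30488 + 419 = 30907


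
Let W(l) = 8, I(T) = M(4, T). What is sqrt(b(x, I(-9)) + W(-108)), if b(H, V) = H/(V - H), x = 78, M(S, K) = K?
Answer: sqrt(5974)/29 ≈ 2.6652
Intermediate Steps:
I(T) = T
sqrt(b(x, I(-9)) + W(-108)) = sqrt(-1*78/(78 - 1*(-9)) + 8) = sqrt(-1*78/(78 + 9) + 8) = sqrt(-1*78/87 + 8) = sqrt(-1*78*1/87 + 8) = sqrt(-26/29 + 8) = sqrt(206/29) = sqrt(5974)/29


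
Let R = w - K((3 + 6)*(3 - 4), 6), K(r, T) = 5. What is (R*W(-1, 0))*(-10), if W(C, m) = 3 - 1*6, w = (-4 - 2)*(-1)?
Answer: 30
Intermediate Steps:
w = 6 (w = -6*(-1) = 6)
W(C, m) = -3 (W(C, m) = 3 - 6 = -3)
R = 1 (R = 6 - 1*5 = 6 - 5 = 1)
(R*W(-1, 0))*(-10) = (1*(-3))*(-10) = -3*(-10) = 30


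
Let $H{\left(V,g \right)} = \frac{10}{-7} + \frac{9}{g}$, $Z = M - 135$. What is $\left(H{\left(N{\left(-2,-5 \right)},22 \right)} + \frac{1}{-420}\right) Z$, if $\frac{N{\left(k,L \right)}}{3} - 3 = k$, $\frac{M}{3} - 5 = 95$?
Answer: $- \frac{4721}{28} \approx -168.61$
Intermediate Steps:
$M = 300$ ($M = 15 + 3 \cdot 95 = 15 + 285 = 300$)
$N{\left(k,L \right)} = 9 + 3 k$
$Z = 165$ ($Z = 300 - 135 = 165$)
$H{\left(V,g \right)} = - \frac{10}{7} + \frac{9}{g}$ ($H{\left(V,g \right)} = 10 \left(- \frac{1}{7}\right) + \frac{9}{g} = - \frac{10}{7} + \frac{9}{g}$)
$\left(H{\left(N{\left(-2,-5 \right)},22 \right)} + \frac{1}{-420}\right) Z = \left(\left(- \frac{10}{7} + \frac{9}{22}\right) + \frac{1}{-420}\right) 165 = \left(\left(- \frac{10}{7} + 9 \cdot \frac{1}{22}\right) - \frac{1}{420}\right) 165 = \left(\left(- \frac{10}{7} + \frac{9}{22}\right) - \frac{1}{420}\right) 165 = \left(- \frac{157}{154} - \frac{1}{420}\right) 165 = \left(- \frac{4721}{4620}\right) 165 = - \frac{4721}{28}$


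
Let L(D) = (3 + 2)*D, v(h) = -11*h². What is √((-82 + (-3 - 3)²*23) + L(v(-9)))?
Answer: I*√3709 ≈ 60.902*I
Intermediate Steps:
L(D) = 5*D
√((-82 + (-3 - 3)²*23) + L(v(-9))) = √((-82 + (-3 - 3)²*23) + 5*(-11*(-9)²)) = √((-82 + (-6)²*23) + 5*(-11*81)) = √((-82 + 36*23) + 5*(-891)) = √((-82 + 828) - 4455) = √(746 - 4455) = √(-3709) = I*√3709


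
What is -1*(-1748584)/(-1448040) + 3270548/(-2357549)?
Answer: -1107282098317/426728156745 ≈ -2.5948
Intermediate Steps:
-1*(-1748584)/(-1448040) + 3270548/(-2357549) = 1748584*(-1/1448040) + 3270548*(-1/2357549) = -218573/181005 - 3270548/2357549 = -1107282098317/426728156745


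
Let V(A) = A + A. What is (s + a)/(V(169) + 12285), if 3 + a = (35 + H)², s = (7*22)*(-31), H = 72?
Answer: 6672/12623 ≈ 0.52856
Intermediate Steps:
V(A) = 2*A
s = -4774 (s = 154*(-31) = -4774)
a = 11446 (a = -3 + (35 + 72)² = -3 + 107² = -3 + 11449 = 11446)
(s + a)/(V(169) + 12285) = (-4774 + 11446)/(2*169 + 12285) = 6672/(338 + 12285) = 6672/12623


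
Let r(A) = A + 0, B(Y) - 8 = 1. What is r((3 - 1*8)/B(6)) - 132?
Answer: -1193/9 ≈ -132.56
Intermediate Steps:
B(Y) = 9 (B(Y) = 8 + 1 = 9)
r(A) = A
r((3 - 1*8)/B(6)) - 132 = (3 - 1*8)/9 - 132 = (3 - 8)*(⅑) - 132 = -5*⅑ - 132 = -5/9 - 132 = -1193/9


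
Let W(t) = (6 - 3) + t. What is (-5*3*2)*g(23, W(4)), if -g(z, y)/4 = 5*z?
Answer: 13800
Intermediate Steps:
W(t) = 3 + t
g(z, y) = -20*z
(-5*3*2)*g(23, W(4)) = (-5*3*2)*(-20*23) = -15*2*(-460) = -30*(-460) = 13800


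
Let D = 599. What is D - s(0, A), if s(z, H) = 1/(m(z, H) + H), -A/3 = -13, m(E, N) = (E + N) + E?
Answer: 46721/78 ≈ 598.99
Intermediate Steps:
m(E, N) = N + 2*E
A = 39 (A = -3*(-13) = 39)
s(z, H) = 1/(2*H + 2*z) (s(z, H) = 1/((H + 2*z) + H) = 1/(2*H + 2*z))
D - s(0, A) = 599 - 1/(2*(39 + 0)) = 599 - 1/(2*39) = 599 - 1*1/78 = 599 - 1/78 = 46721/78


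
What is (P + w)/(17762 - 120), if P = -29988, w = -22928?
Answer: -26458/8821 ≈ -2.9994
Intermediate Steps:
(P + w)/(17762 - 120) = (-29988 - 22928)/(17762 - 120) = -52916/17642 = -52916*1/17642 = -26458/8821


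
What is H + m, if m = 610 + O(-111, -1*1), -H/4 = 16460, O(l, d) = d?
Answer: -65231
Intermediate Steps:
H = -65840 (H = -4*16460 = -65840)
m = 609 (m = 610 - 1*1 = 610 - 1 = 609)
H + m = -65840 + 609 = -65231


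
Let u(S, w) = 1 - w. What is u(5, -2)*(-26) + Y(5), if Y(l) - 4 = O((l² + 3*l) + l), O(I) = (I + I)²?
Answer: 8026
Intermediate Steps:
O(I) = 4*I² (O(I) = (2*I)² = 4*I²)
Y(l) = 4 + 4*(l² + 4*l)² (Y(l) = 4 + 4*((l² + 3*l) + l)² = 4 + 4*(l² + 4*l)²)
u(5, -2)*(-26) + Y(5) = (1 - 1*(-2))*(-26) + (4 + 4*5²*(4 + 5)²) = (1 + 2)*(-26) + (4 + 4*25*9²) = 3*(-26) + (4 + 4*25*81) = -78 + (4 + 8100) = -78 + 8104 = 8026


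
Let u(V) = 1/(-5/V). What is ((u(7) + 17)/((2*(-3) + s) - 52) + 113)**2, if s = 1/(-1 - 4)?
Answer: 119574225/9409 ≈ 12709.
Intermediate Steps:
u(V) = -V/5
s = -1/5 (s = 1/(-5) = -1/5 ≈ -0.20000)
((u(7) + 17)/((2*(-3) + s) - 52) + 113)**2 = ((-1/5*7 + 17)/((2*(-3) - 1/5) - 52) + 113)**2 = ((-7/5 + 17)/((-6 - 1/5) - 52) + 113)**2 = (78/(5*(-31/5 - 52)) + 113)**2 = (78/(5*(-291/5)) + 113)**2 = ((78/5)*(-5/291) + 113)**2 = (-26/97 + 113)**2 = (10935/97)**2 = 119574225/9409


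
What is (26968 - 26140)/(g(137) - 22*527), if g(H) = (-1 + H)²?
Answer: 414/3451 ≈ 0.11997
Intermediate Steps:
(26968 - 26140)/(g(137) - 22*527) = (26968 - 26140)/((-1 + 137)² - 22*527) = 828/(136² - 11594) = 828/(18496 - 11594) = 828/6902 = 828*(1/6902) = 414/3451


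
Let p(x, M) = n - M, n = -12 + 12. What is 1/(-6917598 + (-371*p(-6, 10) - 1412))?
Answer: -1/6915300 ≈ -1.4461e-7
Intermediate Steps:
n = 0
p(x, M) = -M (p(x, M) = 0 - M = -M)
1/(-6917598 + (-371*p(-6, 10) - 1412)) = 1/(-6917598 + (-(-371)*10 - 1412)) = 1/(-6917598 + (-371*(-10) - 1412)) = 1/(-6917598 + (3710 - 1412)) = 1/(-6917598 + 2298) = 1/(-6915300) = -1/6915300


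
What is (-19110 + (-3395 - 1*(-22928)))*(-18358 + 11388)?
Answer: -2948310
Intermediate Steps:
(-19110 + (-3395 - 1*(-22928)))*(-18358 + 11388) = (-19110 + (-3395 + 22928))*(-6970) = (-19110 + 19533)*(-6970) = 423*(-6970) = -2948310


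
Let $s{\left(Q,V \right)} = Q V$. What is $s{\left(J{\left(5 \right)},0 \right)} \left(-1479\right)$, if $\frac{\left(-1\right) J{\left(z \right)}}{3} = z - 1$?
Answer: $0$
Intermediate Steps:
$J{\left(z \right)} = 3 - 3 z$ ($J{\left(z \right)} = - 3 \left(z - 1\right) = - 3 \left(-1 + z\right) = 3 - 3 z$)
$s{\left(J{\left(5 \right)},0 \right)} \left(-1479\right) = \left(3 - 15\right) 0 \left(-1479\right) = \left(-12\right) 0 \left(-1479\right) = 0 \left(-1479\right) = 0$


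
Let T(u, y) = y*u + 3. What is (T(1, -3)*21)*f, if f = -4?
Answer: 0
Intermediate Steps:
T(u, y) = 3 + u*y (T(u, y) = u*y + 3 = 3 + u*y)
(T(1, -3)*21)*f = ((3 + 1*(-3))*21)*(-4) = ((3 - 3)*21)*(-4) = (0*21)*(-4) = 0*(-4) = 0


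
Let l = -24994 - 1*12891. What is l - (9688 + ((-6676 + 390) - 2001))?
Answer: -39286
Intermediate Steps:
l = -37885 (l = -24994 - 12891 = -37885)
l - (9688 + ((-6676 + 390) - 2001)) = -37885 - (9688 + ((-6676 + 390) - 2001)) = -37885 - (9688 + (-6286 - 2001)) = -37885 - (9688 - 8287) = -37885 - 1*1401 = -37885 - 1401 = -39286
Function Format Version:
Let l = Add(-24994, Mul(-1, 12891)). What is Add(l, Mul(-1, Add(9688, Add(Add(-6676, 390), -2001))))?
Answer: -39286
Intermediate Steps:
l = -37885 (l = Add(-24994, -12891) = -37885)
Add(l, Mul(-1, Add(9688, Add(Add(-6676, 390), -2001)))) = Add(-37885, Mul(-1, Add(9688, Add(Add(-6676, 390), -2001)))) = Add(-37885, Mul(-1, Add(9688, Add(-6286, -2001)))) = Add(-37885, Mul(-1, Add(9688, -8287))) = Add(-37885, Mul(-1, 1401)) = Add(-37885, -1401) = -39286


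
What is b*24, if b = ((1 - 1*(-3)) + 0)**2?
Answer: 384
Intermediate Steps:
b = 16 (b = ((1 + 3) + 0)**2 = (4 + 0)**2 = 4**2 = 16)
b*24 = 16*24 = 384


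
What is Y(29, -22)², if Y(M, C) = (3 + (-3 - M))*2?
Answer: 3364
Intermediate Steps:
Y(M, C) = -2*M (Y(M, C) = -M*2 = -2*M)
Y(29, -22)² = (-2*29)² = (-58)² = 3364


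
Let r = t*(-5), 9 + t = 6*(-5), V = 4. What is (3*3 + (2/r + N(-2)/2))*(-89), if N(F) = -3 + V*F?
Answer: -121841/390 ≈ -312.41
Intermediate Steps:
t = -39 (t = -9 + 6*(-5) = -9 - 30 = -39)
r = 195 (r = -39*(-5) = 195)
N(F) = -3 + 4*F
(3*3 + (2/r + N(-2)/2))*(-89) = (3*3 + (2/195 + (-3 + 4*(-2))/2))*(-89) = (9 + (2*(1/195) + (-3 - 8)*(1/2)))*(-89) = (9 + (2/195 - 11*1/2))*(-89) = (9 + (2/195 - 11/2))*(-89) = (9 - 2141/390)*(-89) = (1369/390)*(-89) = -121841/390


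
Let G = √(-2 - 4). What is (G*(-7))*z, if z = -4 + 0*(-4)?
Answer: 28*I*√6 ≈ 68.586*I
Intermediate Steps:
z = -4 (z = -4 + 0 = -4)
G = I*√6 (G = √(-6) = I*√6 ≈ 2.4495*I)
(G*(-7))*z = ((I*√6)*(-7))*(-4) = -7*I*√6*(-4) = 28*I*√6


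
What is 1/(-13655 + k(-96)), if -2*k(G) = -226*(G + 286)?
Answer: 1/7815 ≈ 0.00012796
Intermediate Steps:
k(G) = 32318 + 113*G (k(G) = -(-113)*(G + 286) = -(-113)*(286 + G) = -(-64636 - 226*G)/2 = 32318 + 113*G)
1/(-13655 + k(-96)) = 1/(-13655 + (32318 + 113*(-96))) = 1/(-13655 + (32318 - 10848)) = 1/(-13655 + 21470) = 1/7815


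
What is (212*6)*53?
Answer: 67416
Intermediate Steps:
(212*6)*53 = 1272*53 = 67416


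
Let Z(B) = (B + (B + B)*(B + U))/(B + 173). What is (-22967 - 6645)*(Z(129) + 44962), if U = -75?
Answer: -201251813510/151 ≈ -1.3328e+9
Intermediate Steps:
Z(B) = (B + 2*B*(-75 + B))/(173 + B) (Z(B) = (B + (B + B)*(B - 75))/(B + 173) = (B + (2*B)*(-75 + B))/(173 + B) = (B + 2*B*(-75 + B))/(173 + B))
(-22967 - 6645)*(Z(129) + 44962) = (-22967 - 6645)*(129*(-149 + 2*129)/(173 + 129) + 44962) = -29612*(129*(-149 + 258)/302 + 44962) = -29612*(129*(1/302)*109 + 44962) = -29612*(14061/302 + 44962) = -29612*13592585/302 = -201251813510/151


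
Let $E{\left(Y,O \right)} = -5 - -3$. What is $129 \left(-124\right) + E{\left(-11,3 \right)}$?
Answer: $-15998$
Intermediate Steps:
$E{\left(Y,O \right)} = -2$ ($E{\left(Y,O \right)} = -5 + 3 = -2$)
$129 \left(-124\right) + E{\left(-11,3 \right)} = 129 \left(-124\right) - 2 = -15996 - 2 = -15998$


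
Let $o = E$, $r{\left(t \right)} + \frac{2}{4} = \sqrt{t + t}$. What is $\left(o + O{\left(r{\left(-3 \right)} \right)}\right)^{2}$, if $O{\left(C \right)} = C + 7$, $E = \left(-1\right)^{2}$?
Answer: $\frac{201}{4} + 15 i \sqrt{6} \approx 50.25 + 36.742 i$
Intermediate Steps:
$r{\left(t \right)} = - \frac{1}{2} + \sqrt{2} \sqrt{t}$ ($r{\left(t \right)} = - \frac{1}{2} + \sqrt{t + t} = - \frac{1}{2} + \sqrt{2 t} = - \frac{1}{2} + \sqrt{2} \sqrt{t}$)
$E = 1$
$o = 1$
$O{\left(C \right)} = 7 + C$
$\left(o + O{\left(r{\left(-3 \right)} \right)}\right)^{2} = \left(1 + \left(7 - \left(\frac{1}{2} - \sqrt{2} \sqrt{-3}\right)\right)\right)^{2} = \left(1 + \left(7 - \left(\frac{1}{2} - \sqrt{2} i \sqrt{3}\right)\right)\right)^{2} = \left(1 + \left(7 - \left(\frac{1}{2} - i \sqrt{6}\right)\right)\right)^{2} = \left(1 + \left(\frac{13}{2} + i \sqrt{6}\right)\right)^{2} = \left(\frac{15}{2} + i \sqrt{6}\right)^{2}$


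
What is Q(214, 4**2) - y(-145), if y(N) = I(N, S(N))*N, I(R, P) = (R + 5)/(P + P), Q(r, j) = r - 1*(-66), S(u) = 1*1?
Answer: -9870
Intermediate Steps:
S(u) = 1
Q(r, j) = 66 + r (Q(r, j) = r + 66 = 66 + r)
I(R, P) = (5 + R)/(2*P) (I(R, P) = (5 + R)/((2*P)) = (5 + R)*(1/(2*P)) = (5 + R)/(2*P))
y(N) = N*(5/2 + N/2) (y(N) = ((1/2)*(5 + N)/1)*N = ((1/2)*1*(5 + N))*N = (5/2 + N/2)*N = N*(5/2 + N/2))
Q(214, 4**2) - y(-145) = (66 + 214) - (-145)*(5 - 145)/2 = 280 - (-145)*(-140)/2 = 280 - 1*10150 = 280 - 10150 = -9870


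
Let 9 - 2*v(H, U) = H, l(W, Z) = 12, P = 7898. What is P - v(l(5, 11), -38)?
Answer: 15799/2 ≈ 7899.5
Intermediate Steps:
v(H, U) = 9/2 - H/2
P - v(l(5, 11), -38) = 7898 - (9/2 - ½*12) = 7898 - (9/2 - 6) = 7898 - 1*(-3/2) = 7898 + 3/2 = 15799/2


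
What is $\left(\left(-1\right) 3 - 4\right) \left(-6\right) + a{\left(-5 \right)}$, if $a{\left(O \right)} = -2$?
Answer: $40$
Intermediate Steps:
$\left(\left(-1\right) 3 - 4\right) \left(-6\right) + a{\left(-5 \right)} = \left(\left(-1\right) 3 - 4\right) \left(-6\right) - 2 = \left(-3 - 4\right) \left(-6\right) - 2 = \left(-7\right) \left(-6\right) - 2 = 42 - 2 = 40$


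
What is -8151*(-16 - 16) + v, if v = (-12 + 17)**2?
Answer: 260857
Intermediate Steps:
v = 25 (v = 5**2 = 25)
-8151*(-16 - 16) + v = -8151*(-16 - 16) + 25 = -8151*(-32) + 25 = -627*(-416) + 25 = 260832 + 25 = 260857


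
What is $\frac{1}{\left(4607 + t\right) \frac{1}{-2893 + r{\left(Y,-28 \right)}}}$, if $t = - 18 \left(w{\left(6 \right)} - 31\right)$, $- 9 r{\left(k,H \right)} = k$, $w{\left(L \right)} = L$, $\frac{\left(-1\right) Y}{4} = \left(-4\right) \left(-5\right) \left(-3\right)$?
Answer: $- \frac{8759}{15171} \approx -0.57735$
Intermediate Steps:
$Y = 240$ ($Y = - 4 \left(-4\right) \left(-5\right) \left(-3\right) = - 4 \cdot 20 \left(-3\right) = \left(-4\right) \left(-60\right) = 240$)
$r{\left(k,H \right)} = - \frac{k}{9}$
$t = 450$ ($t = - 18 \left(6 - 31\right) = \left(-18\right) \left(-25\right) = 450$)
$\frac{1}{\left(4607 + t\right) \frac{1}{-2893 + r{\left(Y,-28 \right)}}} = \frac{1}{\left(4607 + 450\right) \frac{1}{-2893 - \frac{80}{3}}} = \frac{1}{5057 \frac{1}{-2893 - \frac{80}{3}}} = \frac{1}{5057 \frac{1}{- \frac{8759}{3}}} = \frac{1}{5057 \left(- \frac{3}{8759}\right)} = \frac{1}{- \frac{15171}{8759}} = - \frac{8759}{15171}$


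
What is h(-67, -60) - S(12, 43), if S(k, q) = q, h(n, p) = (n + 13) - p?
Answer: -37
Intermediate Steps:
h(n, p) = 13 + n - p (h(n, p) = (13 + n) - p = 13 + n - p)
h(-67, -60) - S(12, 43) = (13 - 67 - 1*(-60)) - 1*43 = (13 - 67 + 60) - 43 = 6 - 43 = -37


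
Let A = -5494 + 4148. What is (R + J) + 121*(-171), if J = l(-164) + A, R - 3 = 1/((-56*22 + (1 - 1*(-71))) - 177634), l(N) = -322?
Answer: -3997118665/178794 ≈ -22356.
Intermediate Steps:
A = -1346
R = 536381/178794 (R = 3 + 1/((-56*22 + (1 - 1*(-71))) - 177634) = 3 + 1/((-1232 + (1 + 71)) - 177634) = 3 + 1/((-1232 + 72) - 177634) = 3 + 1/(-1160 - 177634) = 3 + 1/(-178794) = 3 - 1/178794 = 536381/178794 ≈ 3.0000)
J = -1668 (J = -322 - 1346 = -1668)
(R + J) + 121*(-171) = (536381/178794 - 1668) + 121*(-171) = -297692011/178794 - 20691 = -3997118665/178794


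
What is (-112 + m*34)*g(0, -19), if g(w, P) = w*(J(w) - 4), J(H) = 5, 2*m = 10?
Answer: 0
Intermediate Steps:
m = 5 (m = (1/2)*10 = 5)
g(w, P) = w (g(w, P) = w*(5 - 4) = w*1 = w)
(-112 + m*34)*g(0, -19) = (-112 + 5*34)*0 = (-112 + 170)*0 = 58*0 = 0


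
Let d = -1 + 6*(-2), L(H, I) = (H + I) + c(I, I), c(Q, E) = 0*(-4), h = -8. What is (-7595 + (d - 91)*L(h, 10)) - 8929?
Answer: -16732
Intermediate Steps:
c(Q, E) = 0
L(H, I) = H + I (L(H, I) = (H + I) + 0 = H + I)
d = -13 (d = -1 - 12 = -13)
(-7595 + (d - 91)*L(h, 10)) - 8929 = (-7595 + (-13 - 91)*(-8 + 10)) - 8929 = (-7595 - 104*2) - 8929 = (-7595 - 208) - 8929 = -7803 - 8929 = -16732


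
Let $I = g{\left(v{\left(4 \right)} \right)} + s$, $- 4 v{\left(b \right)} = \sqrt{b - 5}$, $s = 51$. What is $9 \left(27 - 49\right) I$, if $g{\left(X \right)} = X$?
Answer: $-10098 + \frac{99 i}{2} \approx -10098.0 + 49.5 i$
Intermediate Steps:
$v{\left(b \right)} = - \frac{\sqrt{-5 + b}}{4}$ ($v{\left(b \right)} = - \frac{\sqrt{b - 5}}{4} = - \frac{\sqrt{-5 + b}}{4}$)
$I = 51 - \frac{i}{4}$ ($I = - \frac{\sqrt{-5 + 4}}{4} + 51 = - \frac{\sqrt{-1}}{4} + 51 = - \frac{i}{4} + 51 = 51 - \frac{i}{4} \approx 51.0 - 0.25 i$)
$9 \left(27 - 49\right) I = 9 \left(27 - 49\right) \left(51 - \frac{i}{4}\right) = 9 \left(-22\right) \left(51 - \frac{i}{4}\right) = - 198 \left(51 - \frac{i}{4}\right) = -10098 + \frac{99 i}{2}$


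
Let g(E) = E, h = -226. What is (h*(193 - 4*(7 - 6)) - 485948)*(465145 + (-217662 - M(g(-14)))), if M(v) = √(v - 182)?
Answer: -130834857746 + 7401268*I ≈ -1.3083e+11 + 7.4013e+6*I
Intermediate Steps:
M(v) = √(-182 + v)
(h*(193 - 4*(7 - 6)) - 485948)*(465145 + (-217662 - M(g(-14)))) = (-226*(193 - 4*(7 - 6)) - 485948)*(465145 + (-217662 - √(-182 - 14))) = (-226*(193 - 4*1) - 485948)*(465145 + (-217662 - √(-196))) = (-226*(193 - 4) - 485948)*(465145 + (-217662 - 14*I)) = (-226*189 - 485948)*(465145 + (-217662 - 14*I)) = (-42714 - 485948)*(247483 - 14*I) = -528662*(247483 - 14*I) = -130834857746 + 7401268*I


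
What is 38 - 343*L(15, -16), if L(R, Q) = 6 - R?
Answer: 3125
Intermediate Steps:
38 - 343*L(15, -16) = 38 - 343*(6 - 1*15) = 38 - 343*(6 - 15) = 38 - 343*(-9) = 38 + 3087 = 3125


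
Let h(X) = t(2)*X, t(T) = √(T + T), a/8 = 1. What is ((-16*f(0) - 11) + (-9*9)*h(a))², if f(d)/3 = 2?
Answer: 1968409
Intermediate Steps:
f(d) = 6 (f(d) = 3*2 = 6)
a = 8 (a = 8*1 = 8)
t(T) = √2*√T (t(T) = √(2*T) = √2*√T)
h(X) = 2*X (h(X) = (√2*√2)*X = 2*X)
((-16*f(0) - 11) + (-9*9)*h(a))² = ((-16*6 - 11) + (-9*9)*(2*8))² = ((-96 - 11) - 81*16)² = (-107 - 1296)² = (-1403)² = 1968409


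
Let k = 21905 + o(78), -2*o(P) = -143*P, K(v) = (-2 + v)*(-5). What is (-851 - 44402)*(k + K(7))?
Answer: -1242511621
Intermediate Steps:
K(v) = 10 - 5*v
o(P) = 143*P/2 (o(P) = -(-143)*P/2 = 143*P/2)
k = 27482 (k = 21905 + (143/2)*78 = 21905 + 5577 = 27482)
(-851 - 44402)*(k + K(7)) = (-851 - 44402)*(27482 + (10 - 5*7)) = -45253*(27482 + (10 - 35)) = -45253*(27482 - 25) = -45253*27457 = -1242511621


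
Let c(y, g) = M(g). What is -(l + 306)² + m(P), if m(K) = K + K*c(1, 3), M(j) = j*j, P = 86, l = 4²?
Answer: -102824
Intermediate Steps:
l = 16
M(j) = j²
c(y, g) = g²
m(K) = 10*K (m(K) = K + K*3² = K + K*9 = K + 9*K = 10*K)
-(l + 306)² + m(P) = -(16 + 306)² + 10*86 = -1*322² + 860 = -1*103684 + 860 = -103684 + 860 = -102824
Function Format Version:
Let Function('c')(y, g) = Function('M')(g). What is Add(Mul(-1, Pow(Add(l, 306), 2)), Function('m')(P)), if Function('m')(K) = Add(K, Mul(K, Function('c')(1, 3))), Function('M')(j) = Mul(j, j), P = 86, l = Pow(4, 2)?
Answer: -102824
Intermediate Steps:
l = 16
Function('M')(j) = Pow(j, 2)
Function('c')(y, g) = Pow(g, 2)
Function('m')(K) = Mul(10, K) (Function('m')(K) = Add(K, Mul(K, Pow(3, 2))) = Add(K, Mul(K, 9)) = Add(K, Mul(9, K)) = Mul(10, K))
Add(Mul(-1, Pow(Add(l, 306), 2)), Function('m')(P)) = Add(Mul(-1, Pow(Add(16, 306), 2)), Mul(10, 86)) = Add(Mul(-1, Pow(322, 2)), 860) = Add(Mul(-1, 103684), 860) = Add(-103684, 860) = -102824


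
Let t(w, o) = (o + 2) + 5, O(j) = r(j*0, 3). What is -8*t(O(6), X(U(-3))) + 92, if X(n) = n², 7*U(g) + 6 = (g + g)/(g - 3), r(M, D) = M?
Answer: 1564/49 ≈ 31.918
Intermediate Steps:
O(j) = 0 (O(j) = j*0 = 0)
U(g) = -6/7 + 2*g/(7*(-3 + g)) (U(g) = -6/7 + ((g + g)/(g - 3))/7 = -6/7 + ((2*g)/(-3 + g))/7 = -6/7 + (2*g/(-3 + g))/7 = -6/7 + 2*g/(7*(-3 + g)))
t(w, o) = 7 + o (t(w, o) = (2 + o) + 5 = 7 + o)
-8*t(O(6), X(U(-3))) + 92 = -8*(7 + (2*(9 - 2*(-3))/(7*(-3 - 3)))²) + 92 = -8*(7 + ((2/7)*(9 + 6)/(-6))²) + 92 = -8*(7 + ((2/7)*(-⅙)*15)²) + 92 = -8*(7 + (-5/7)²) + 92 = -8*(7 + 25/49) + 92 = -8*368/49 + 92 = -2944/49 + 92 = 1564/49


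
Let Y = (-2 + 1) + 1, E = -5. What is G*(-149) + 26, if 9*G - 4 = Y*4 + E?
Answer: 383/9 ≈ 42.556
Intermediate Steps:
Y = 0 (Y = -1 + 1 = 0)
G = -⅑ (G = 4/9 + (0*4 - 5)/9 = 4/9 + (0 - 5)/9 = 4/9 + (⅑)*(-5) = 4/9 - 5/9 = -⅑ ≈ -0.11111)
G*(-149) + 26 = -⅑*(-149) + 26 = 149/9 + 26 = 383/9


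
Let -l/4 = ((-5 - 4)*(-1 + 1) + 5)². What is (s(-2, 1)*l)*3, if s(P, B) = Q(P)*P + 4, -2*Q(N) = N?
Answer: -600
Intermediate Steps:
Q(N) = -N/2
s(P, B) = 4 - P²/2 (s(P, B) = (-P/2)*P + 4 = -P²/2 + 4 = 4 - P²/2)
l = -100 (l = -4*((-5 - 4)*(-1 + 1) + 5)² = -4*(-9*0 + 5)² = -4*(0 + 5)² = -4*5² = -4*25 = -100)
(s(-2, 1)*l)*3 = ((4 - ½*(-2)²)*(-100))*3 = ((4 - ½*4)*(-100))*3 = ((4 - 2)*(-100))*3 = (2*(-100))*3 = -200*3 = -600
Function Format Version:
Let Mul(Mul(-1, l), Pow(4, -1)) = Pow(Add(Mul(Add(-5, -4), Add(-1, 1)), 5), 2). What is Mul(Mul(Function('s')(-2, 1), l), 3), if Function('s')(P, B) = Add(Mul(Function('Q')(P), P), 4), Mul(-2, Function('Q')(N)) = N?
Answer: -600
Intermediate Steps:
Function('Q')(N) = Mul(Rational(-1, 2), N)
Function('s')(P, B) = Add(4, Mul(Rational(-1, 2), Pow(P, 2))) (Function('s')(P, B) = Add(Mul(Mul(Rational(-1, 2), P), P), 4) = Add(Mul(Rational(-1, 2), Pow(P, 2)), 4) = Add(4, Mul(Rational(-1, 2), Pow(P, 2))))
l = -100 (l = Mul(-4, Pow(Add(Mul(Add(-5, -4), Add(-1, 1)), 5), 2)) = Mul(-4, Pow(Add(Mul(-9, 0), 5), 2)) = Mul(-4, Pow(Add(0, 5), 2)) = Mul(-4, Pow(5, 2)) = Mul(-4, 25) = -100)
Mul(Mul(Function('s')(-2, 1), l), 3) = Mul(Mul(Add(4, Mul(Rational(-1, 2), Pow(-2, 2))), -100), 3) = Mul(Mul(Add(4, Mul(Rational(-1, 2), 4)), -100), 3) = Mul(Mul(Add(4, -2), -100), 3) = Mul(Mul(2, -100), 3) = Mul(-200, 3) = -600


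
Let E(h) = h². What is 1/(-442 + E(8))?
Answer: -1/378 ≈ -0.0026455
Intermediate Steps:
1/(-442 + E(8)) = 1/(-442 + 8²) = 1/(-442 + 64) = 1/(-378) = -1/378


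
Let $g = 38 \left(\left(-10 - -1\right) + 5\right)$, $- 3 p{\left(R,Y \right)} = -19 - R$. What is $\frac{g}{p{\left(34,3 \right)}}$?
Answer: $- \frac{456}{53} \approx -8.6038$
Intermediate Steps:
$p{\left(R,Y \right)} = \frac{19}{3} + \frac{R}{3}$ ($p{\left(R,Y \right)} = - \frac{-19 - R}{3} = \frac{19}{3} + \frac{R}{3}$)
$g = -152$ ($g = 38 \left(\left(-10 + 1\right) + 5\right) = 38 \left(-9 + 5\right) = 38 \left(-4\right) = -152$)
$\frac{g}{p{\left(34,3 \right)}} = - \frac{152}{\frac{19}{3} + \frac{1}{3} \cdot 34} = - \frac{152}{\frac{19}{3} + \frac{34}{3}} = - \frac{152}{\frac{53}{3}} = \left(-152\right) \frac{3}{53} = - \frac{456}{53}$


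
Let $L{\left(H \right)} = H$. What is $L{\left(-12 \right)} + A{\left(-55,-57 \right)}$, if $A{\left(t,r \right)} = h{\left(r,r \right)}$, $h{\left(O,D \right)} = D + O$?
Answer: $-126$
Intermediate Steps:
$A{\left(t,r \right)} = 2 r$ ($A{\left(t,r \right)} = r + r = 2 r$)
$L{\left(-12 \right)} + A{\left(-55,-57 \right)} = -12 + 2 \left(-57\right) = -12 - 114 = -126$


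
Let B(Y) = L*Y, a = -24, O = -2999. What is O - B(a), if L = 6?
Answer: -2855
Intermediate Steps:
B(Y) = 6*Y
O - B(a) = -2999 - 6*(-24) = -2999 - 1*(-144) = -2999 + 144 = -2855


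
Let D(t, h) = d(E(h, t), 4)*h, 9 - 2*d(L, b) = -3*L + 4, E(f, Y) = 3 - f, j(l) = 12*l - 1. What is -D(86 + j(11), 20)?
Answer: 460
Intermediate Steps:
j(l) = -1 + 12*l
d(L, b) = 5/2 + 3*L/2 (d(L, b) = 9/2 - (-3*L + 4)/2 = 9/2 - (4 - 3*L)/2 = 9/2 + (-2 + 3*L/2) = 5/2 + 3*L/2)
D(t, h) = h*(7 - 3*h/2) (D(t, h) = (5/2 + 3*(3 - h)/2)*h = (5/2 + (9/2 - 3*h/2))*h = (7 - 3*h/2)*h = h*(7 - 3*h/2))
-D(86 + j(11), 20) = -20*(14 - 3*20)/2 = -20*(14 - 60)/2 = -20*(-46)/2 = -1*(-460) = 460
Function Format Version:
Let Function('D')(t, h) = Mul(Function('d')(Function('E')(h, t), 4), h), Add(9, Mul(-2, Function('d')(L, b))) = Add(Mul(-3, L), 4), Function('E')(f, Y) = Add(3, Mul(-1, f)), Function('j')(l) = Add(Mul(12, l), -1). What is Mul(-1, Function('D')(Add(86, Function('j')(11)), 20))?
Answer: 460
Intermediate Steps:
Function('j')(l) = Add(-1, Mul(12, l))
Function('d')(L, b) = Add(Rational(5, 2), Mul(Rational(3, 2), L)) (Function('d')(L, b) = Add(Rational(9, 2), Mul(Rational(-1, 2), Add(Mul(-3, L), 4))) = Add(Rational(9, 2), Mul(Rational(-1, 2), Add(4, Mul(-3, L)))) = Add(Rational(9, 2), Add(-2, Mul(Rational(3, 2), L))) = Add(Rational(5, 2), Mul(Rational(3, 2), L)))
Function('D')(t, h) = Mul(h, Add(7, Mul(Rational(-3, 2), h))) (Function('D')(t, h) = Mul(Add(Rational(5, 2), Mul(Rational(3, 2), Add(3, Mul(-1, h)))), h) = Mul(Add(Rational(5, 2), Add(Rational(9, 2), Mul(Rational(-3, 2), h))), h) = Mul(Add(7, Mul(Rational(-3, 2), h)), h) = Mul(h, Add(7, Mul(Rational(-3, 2), h))))
Mul(-1, Function('D')(Add(86, Function('j')(11)), 20)) = Mul(-1, Mul(Rational(1, 2), 20, Add(14, Mul(-3, 20)))) = Mul(-1, Mul(Rational(1, 2), 20, Add(14, -60))) = Mul(-1, Mul(Rational(1, 2), 20, -46)) = Mul(-1, -460) = 460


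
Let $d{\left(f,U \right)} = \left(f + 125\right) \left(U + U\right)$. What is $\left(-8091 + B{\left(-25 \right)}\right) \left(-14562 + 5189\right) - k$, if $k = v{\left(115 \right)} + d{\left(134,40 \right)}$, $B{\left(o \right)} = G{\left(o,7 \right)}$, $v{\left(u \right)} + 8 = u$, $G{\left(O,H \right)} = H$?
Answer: $75750505$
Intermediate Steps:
$d{\left(f,U \right)} = 2 U \left(125 + f\right)$ ($d{\left(f,U \right)} = \left(125 + f\right) 2 U = 2 U \left(125 + f\right)$)
$v{\left(u \right)} = -8 + u$
$B{\left(o \right)} = 7$
$k = 20827$ ($k = \left(-8 + 115\right) + 2 \cdot 40 \left(125 + 134\right) = 107 + 2 \cdot 40 \cdot 259 = 107 + 20720 = 20827$)
$\left(-8091 + B{\left(-25 \right)}\right) \left(-14562 + 5189\right) - k = \left(-8091 + 7\right) \left(-14562 + 5189\right) - 20827 = \left(-8084\right) \left(-9373\right) - 20827 = 75771332 - 20827 = 75750505$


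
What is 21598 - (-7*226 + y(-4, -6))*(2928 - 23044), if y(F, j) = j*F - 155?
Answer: -34437110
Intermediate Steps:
y(F, j) = -155 + F*j (y(F, j) = F*j - 155 = -155 + F*j)
21598 - (-7*226 + y(-4, -6))*(2928 - 23044) = 21598 - (-7*226 + (-155 - 4*(-6)))*(2928 - 23044) = 21598 - (-1582 + (-155 + 24))*(-20116) = 21598 - (-1582 - 131)*(-20116) = 21598 - (-1713)*(-20116) = 21598 - 1*34458708 = 21598 - 34458708 = -34437110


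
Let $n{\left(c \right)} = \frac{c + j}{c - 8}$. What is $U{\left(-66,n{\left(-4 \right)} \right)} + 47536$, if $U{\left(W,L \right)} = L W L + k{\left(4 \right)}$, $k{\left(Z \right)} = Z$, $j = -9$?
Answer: $\frac{1139101}{24} \approx 47463.0$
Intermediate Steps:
$n{\left(c \right)} = \frac{-9 + c}{-8 + c}$ ($n{\left(c \right)} = \frac{c - 9}{c - 8} = \frac{-9 + c}{-8 + c}$)
$U{\left(W,L \right)} = 4 + W L^{2}$ ($U{\left(W,L \right)} = L W L + 4 = W L^{2} + 4 = 4 + W L^{2}$)
$U{\left(-66,n{\left(-4 \right)} \right)} + 47536 = \left(4 - 66 \left(\frac{-9 - 4}{-8 - 4}\right)^{2}\right) + 47536 = \left(4 - 66 \left(\frac{1}{-12} \left(-13\right)\right)^{2}\right) + 47536 = \left(4 - 66 \left(\left(- \frac{1}{12}\right) \left(-13\right)\right)^{2}\right) + 47536 = \left(4 - 66 \left(\frac{13}{12}\right)^{2}\right) + 47536 = \left(4 - \frac{1859}{24}\right) + 47536 = - \frac{1763}{24} + 47536 = \frac{1139101}{24}$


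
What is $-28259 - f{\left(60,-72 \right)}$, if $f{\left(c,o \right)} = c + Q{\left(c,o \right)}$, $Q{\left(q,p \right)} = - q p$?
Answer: $-32639$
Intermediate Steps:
$Q{\left(q,p \right)} = - p q$
$f{\left(c,o \right)} = c - c o$ ($f{\left(c,o \right)} = c - o c = c - c o$)
$-28259 - f{\left(60,-72 \right)} = -28259 - 60 \left(1 - -72\right) = -28259 - 60 \left(1 + 72\right) = -28259 - 60 \cdot 73 = -28259 - 4380 = -32639$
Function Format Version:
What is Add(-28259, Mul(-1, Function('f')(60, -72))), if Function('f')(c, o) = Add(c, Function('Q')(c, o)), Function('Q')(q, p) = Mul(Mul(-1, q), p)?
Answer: -32639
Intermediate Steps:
Function('Q')(q, p) = Mul(-1, p, q)
Function('f')(c, o) = Add(c, Mul(-1, c, o)) (Function('f')(c, o) = Add(c, Mul(-1, o, c)) = Add(c, Mul(-1, c, o)))
Add(-28259, Mul(-1, Function('f')(60, -72))) = Add(-28259, Mul(-1, Mul(60, Add(1, Mul(-1, -72))))) = Add(-28259, Mul(-1, Mul(60, Add(1, 72)))) = Add(-28259, Mul(-1, Mul(60, 73))) = Add(-28259, Mul(-1, 4380)) = Add(-28259, -4380) = -32639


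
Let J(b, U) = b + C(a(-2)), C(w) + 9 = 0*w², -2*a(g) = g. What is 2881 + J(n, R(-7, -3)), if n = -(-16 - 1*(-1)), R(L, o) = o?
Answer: 2887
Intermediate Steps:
a(g) = -g/2
n = 15 (n = -(-16 + 1) = -1*(-15) = 15)
C(w) = -9 (C(w) = -9 + 0*w² = -9 + 0 = -9)
J(b, U) = -9 + b (J(b, U) = b - 9 = -9 + b)
2881 + J(n, R(-7, -3)) = 2881 + (-9 + 15) = 2881 + 6 = 2887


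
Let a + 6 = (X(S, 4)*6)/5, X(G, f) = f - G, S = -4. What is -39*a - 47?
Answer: -937/5 ≈ -187.40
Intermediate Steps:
a = 18/5 (a = -6 + ((4 - 1*(-4))*6)/5 = -6 + ((4 + 4)*6)*(⅕) = -6 + (8*6)*(⅕) = -6 + 48*(⅕) = -6 + 48/5 = 18/5 ≈ 3.6000)
-39*a - 47 = -39*18/5 - 47 = -702/5 - 47 = -937/5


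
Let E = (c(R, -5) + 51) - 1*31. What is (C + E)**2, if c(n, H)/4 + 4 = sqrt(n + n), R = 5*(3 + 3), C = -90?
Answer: 8356 - 1376*sqrt(15) ≈ 3026.8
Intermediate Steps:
R = 30 (R = 5*6 = 30)
c(n, H) = -16 + 4*sqrt(2)*sqrt(n) (c(n, H) = -16 + 4*sqrt(n + n) = -16 + 4*sqrt(2*n) = -16 + 4*(sqrt(2)*sqrt(n)) = -16 + 4*sqrt(2)*sqrt(n))
E = 4 + 8*sqrt(15) (E = ((-16 + 4*sqrt(2)*sqrt(30)) + 51) - 1*31 = ((-16 + 8*sqrt(15)) + 51) - 31 = (35 + 8*sqrt(15)) - 31 = 4 + 8*sqrt(15) ≈ 34.984)
(C + E)**2 = (-90 + (4 + 8*sqrt(15)))**2 = (-86 + 8*sqrt(15))**2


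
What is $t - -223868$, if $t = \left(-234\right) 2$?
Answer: $223400$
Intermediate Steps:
$t = -468$
$t - -223868 = -468 - -223868 = -468 + 223868 = 223400$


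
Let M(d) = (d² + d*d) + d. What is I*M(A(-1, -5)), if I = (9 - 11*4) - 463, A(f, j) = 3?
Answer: -10458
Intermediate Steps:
M(d) = d + 2*d² (M(d) = (d² + d²) + d = 2*d² + d = d + 2*d²)
I = -498 (I = (9 - 44) - 463 = -35 - 463 = -498)
I*M(A(-1, -5)) = -1494*(1 + 2*3) = -1494*(1 + 6) = -1494*7 = -498*21 = -10458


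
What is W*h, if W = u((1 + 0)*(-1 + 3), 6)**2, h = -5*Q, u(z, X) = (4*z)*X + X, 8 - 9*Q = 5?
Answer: -4860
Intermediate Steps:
Q = 1/3 (Q = 8/9 - 1/9*5 = 8/9 - 5/9 = 1/3 ≈ 0.33333)
u(z, X) = X + 4*X*z (u(z, X) = 4*X*z + X = X + 4*X*z)
h = -5/3 (h = -5*1/3 = -5/3 ≈ -1.6667)
W = 2916 (W = (6*(1 + 4*((1 + 0)*(-1 + 3))))**2 = (6*(1 + 4*(1*2)))**2 = (6*(1 + 4*2))**2 = (6*(1 + 8))**2 = (6*9)**2 = 54**2 = 2916)
W*h = 2916*(-5/3) = -4860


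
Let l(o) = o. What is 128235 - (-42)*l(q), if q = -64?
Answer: 125547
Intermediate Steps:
128235 - (-42)*l(q) = 128235 - (-42)*(-64) = 128235 - 1*2688 = 128235 - 2688 = 125547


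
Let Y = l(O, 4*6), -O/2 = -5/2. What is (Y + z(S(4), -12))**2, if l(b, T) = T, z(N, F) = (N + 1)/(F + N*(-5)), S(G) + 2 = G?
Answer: 275625/484 ≈ 569.47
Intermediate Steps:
S(G) = -2 + G
z(N, F) = (1 + N)/(F - 5*N)
O = 5 (O = -(-10)/2 = -2*(-5/2) = 5)
Y = 24 (Y = 4*6 = 24)
(Y + z(S(4), -12))**2 = (24 + (1 + (-2 + 4))/(-12 - 5*(-2 + 4)))**2 = (24 + (1 + 2)/(-12 - 5*2))**2 = (24 + 3/(-12 - 10))**2 = (24 + 3/(-22))**2 = (24 - 1/22*3)**2 = (24 - 3/22)**2 = (525/22)**2 = 275625/484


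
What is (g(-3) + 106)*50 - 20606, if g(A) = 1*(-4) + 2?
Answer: -15406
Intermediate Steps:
g(A) = -2 (g(A) = -4 + 2 = -2)
(g(-3) + 106)*50 - 20606 = (-2 + 106)*50 - 20606 = 104*50 - 20606 = 5200 - 20606 = -15406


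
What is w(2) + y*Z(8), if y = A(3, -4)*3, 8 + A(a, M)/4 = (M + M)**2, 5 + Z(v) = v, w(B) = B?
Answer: 2018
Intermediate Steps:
Z(v) = -5 + v
A(a, M) = -32 + 16*M**2 (A(a, M) = -32 + 4*(M + M)**2 = -32 + 4*(2*M)**2 = -32 + 4*(4*M**2) = -32 + 16*M**2)
y = 672 (y = (-32 + 16*(-4)**2)*3 = (-32 + 16*16)*3 = (-32 + 256)*3 = 224*3 = 672)
w(2) + y*Z(8) = 2 + 672*(-5 + 8) = 2 + 672*3 = 2 + 2016 = 2018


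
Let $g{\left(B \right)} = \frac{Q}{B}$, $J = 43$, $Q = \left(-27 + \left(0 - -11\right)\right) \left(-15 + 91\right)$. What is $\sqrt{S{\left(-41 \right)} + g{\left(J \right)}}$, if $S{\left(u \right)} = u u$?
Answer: $\frac{\sqrt{3055881}}{43} \approx 40.654$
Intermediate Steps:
$S{\left(u \right)} = u^{2}$
$Q = -1216$ ($Q = \left(-27 + \left(0 + 11\right)\right) 76 = \left(-27 + 11\right) 76 = \left(-16\right) 76 = -1216$)
$g{\left(B \right)} = - \frac{1216}{B}$
$\sqrt{S{\left(-41 \right)} + g{\left(J \right)}} = \sqrt{\left(-41\right)^{2} - \frac{1216}{43}} = \sqrt{1681 - \frac{1216}{43}} = \sqrt{\frac{71067}{43}} = \frac{\sqrt{3055881}}{43}$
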